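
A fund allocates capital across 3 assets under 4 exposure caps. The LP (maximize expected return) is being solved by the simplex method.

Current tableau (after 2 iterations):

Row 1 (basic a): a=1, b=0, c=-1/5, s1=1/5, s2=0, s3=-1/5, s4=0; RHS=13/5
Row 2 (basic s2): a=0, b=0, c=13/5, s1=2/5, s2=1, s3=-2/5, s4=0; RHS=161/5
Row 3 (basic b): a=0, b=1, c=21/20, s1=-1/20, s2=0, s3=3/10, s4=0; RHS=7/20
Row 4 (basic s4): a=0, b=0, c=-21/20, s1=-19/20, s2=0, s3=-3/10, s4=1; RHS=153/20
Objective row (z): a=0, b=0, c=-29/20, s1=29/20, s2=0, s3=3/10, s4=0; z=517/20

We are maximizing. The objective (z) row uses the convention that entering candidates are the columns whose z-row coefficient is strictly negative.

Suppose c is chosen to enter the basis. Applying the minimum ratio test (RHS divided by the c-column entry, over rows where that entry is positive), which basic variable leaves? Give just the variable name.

Ratios: row 1 (a): entry -1/5 ≤ 0, skip; row 2 (s2): (161/5)/(13/5) = 161/13; row 3 (b): (7/20)/(21/20) = 1/3; row 4 (s4): entry -21/20 ≤ 0, skip.
Minimum ratio 1/3 is in the b row, so b leaves.

b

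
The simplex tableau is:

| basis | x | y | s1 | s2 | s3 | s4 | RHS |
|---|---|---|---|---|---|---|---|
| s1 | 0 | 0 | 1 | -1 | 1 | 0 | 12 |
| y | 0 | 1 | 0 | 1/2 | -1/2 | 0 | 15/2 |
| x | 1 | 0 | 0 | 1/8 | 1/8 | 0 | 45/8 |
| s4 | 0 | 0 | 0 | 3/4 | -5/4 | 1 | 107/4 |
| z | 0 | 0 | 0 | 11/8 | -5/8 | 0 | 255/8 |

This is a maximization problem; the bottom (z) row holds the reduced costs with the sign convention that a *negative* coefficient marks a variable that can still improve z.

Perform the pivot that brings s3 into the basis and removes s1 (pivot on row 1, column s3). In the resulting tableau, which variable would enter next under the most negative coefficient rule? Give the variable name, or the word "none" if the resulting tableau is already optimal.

none

Pivot element 1. New z-row = old z-row − (-5/8)·(row 1/1).
Updated z-row coefficients: x: 0, y: 0, s1: 5/8, s2: 3/4, s3: 0, s4: 0.
No coefficient is strictly negative; the tableau after this pivot is optimal.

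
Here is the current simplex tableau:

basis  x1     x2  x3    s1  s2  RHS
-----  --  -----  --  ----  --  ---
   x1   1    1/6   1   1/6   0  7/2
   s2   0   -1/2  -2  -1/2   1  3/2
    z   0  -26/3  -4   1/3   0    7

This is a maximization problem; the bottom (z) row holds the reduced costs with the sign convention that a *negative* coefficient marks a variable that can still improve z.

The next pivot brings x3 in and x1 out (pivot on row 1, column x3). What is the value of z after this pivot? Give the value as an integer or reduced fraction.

21

Minimum ratio for x3: (7/2)/1 = 7/2.
z changes by −(z-row coeff of x3)·ratio = −(-4)·(7/2) = 14.
New z = 7 + 14 = 21.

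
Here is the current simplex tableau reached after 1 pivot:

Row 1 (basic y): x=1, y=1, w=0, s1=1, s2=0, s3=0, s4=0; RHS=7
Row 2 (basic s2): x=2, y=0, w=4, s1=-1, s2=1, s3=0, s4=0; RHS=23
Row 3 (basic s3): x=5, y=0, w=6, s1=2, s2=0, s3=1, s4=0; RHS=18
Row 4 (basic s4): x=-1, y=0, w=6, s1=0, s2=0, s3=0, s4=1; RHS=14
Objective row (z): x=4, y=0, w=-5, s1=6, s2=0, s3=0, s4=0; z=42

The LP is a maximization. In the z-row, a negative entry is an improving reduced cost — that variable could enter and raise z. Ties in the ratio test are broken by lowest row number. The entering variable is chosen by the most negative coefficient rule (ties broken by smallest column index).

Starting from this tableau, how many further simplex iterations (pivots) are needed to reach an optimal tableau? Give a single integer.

1

pivot: w in, s4 out → z = 161/3
No improving column remains; optimal.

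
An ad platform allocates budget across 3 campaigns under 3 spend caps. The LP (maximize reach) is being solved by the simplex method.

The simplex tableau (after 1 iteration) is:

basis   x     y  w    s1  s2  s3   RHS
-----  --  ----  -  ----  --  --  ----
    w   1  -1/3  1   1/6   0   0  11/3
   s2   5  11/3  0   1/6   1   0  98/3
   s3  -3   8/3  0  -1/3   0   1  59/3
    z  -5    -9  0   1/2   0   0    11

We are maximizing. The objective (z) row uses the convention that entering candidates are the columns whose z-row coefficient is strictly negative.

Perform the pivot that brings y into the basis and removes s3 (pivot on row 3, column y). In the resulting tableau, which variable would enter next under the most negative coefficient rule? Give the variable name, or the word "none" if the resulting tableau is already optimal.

x

Pivot element 8/3. New z-row = old z-row − (-9)·(row 3/(8/3)).
Updated z-row coefficients: x: -121/8, y: 0, w: 0, s1: -5/8, s2: 0, s3: 27/8.
The most negative is -121/8 in column x, so x would enter next.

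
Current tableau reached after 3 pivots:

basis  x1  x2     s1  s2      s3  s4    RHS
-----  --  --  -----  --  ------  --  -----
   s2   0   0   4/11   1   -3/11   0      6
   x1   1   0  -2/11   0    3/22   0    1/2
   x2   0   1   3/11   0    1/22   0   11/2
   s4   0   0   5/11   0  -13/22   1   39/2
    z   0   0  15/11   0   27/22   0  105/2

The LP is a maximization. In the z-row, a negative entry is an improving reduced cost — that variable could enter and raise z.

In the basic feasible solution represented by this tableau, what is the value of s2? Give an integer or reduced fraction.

6

s2 is basic (row 1); its value is the RHS of that row: 6.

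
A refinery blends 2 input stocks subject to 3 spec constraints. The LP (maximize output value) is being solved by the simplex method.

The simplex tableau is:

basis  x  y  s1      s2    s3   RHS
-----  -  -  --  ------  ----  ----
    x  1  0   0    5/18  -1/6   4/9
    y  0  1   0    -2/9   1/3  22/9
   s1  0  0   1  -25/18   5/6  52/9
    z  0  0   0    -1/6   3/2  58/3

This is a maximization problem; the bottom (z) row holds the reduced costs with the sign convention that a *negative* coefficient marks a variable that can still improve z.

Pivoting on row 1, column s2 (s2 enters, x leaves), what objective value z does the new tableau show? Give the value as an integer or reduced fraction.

Minimum ratio for s2: (4/9)/(5/18) = 8/5.
z changes by −(z-row coeff of s2)·ratio = −(-1/6)·(8/5) = 4/15.
New z = 58/3 + (4/15) = 98/5.

98/5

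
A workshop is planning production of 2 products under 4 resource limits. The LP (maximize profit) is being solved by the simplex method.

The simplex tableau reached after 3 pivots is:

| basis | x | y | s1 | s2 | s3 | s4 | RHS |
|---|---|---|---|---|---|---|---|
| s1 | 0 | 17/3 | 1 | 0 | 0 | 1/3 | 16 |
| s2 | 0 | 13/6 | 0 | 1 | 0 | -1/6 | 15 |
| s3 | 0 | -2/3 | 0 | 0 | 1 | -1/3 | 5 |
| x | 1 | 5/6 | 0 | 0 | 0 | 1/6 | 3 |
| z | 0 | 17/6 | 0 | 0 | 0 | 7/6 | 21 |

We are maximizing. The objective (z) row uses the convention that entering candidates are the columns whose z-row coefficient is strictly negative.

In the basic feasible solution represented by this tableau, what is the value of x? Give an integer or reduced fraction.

x is basic (row 4); its value is the RHS of that row: 3.

3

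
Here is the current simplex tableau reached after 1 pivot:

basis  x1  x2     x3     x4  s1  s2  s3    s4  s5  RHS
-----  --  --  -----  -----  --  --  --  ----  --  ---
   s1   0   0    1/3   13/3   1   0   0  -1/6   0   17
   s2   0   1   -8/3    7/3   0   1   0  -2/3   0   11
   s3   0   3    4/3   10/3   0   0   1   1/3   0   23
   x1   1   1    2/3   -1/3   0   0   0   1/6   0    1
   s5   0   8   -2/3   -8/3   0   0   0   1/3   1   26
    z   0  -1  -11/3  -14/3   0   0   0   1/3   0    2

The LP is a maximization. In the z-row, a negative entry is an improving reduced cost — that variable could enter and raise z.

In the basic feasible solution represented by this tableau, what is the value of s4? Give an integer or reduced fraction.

s4 is nonbasic (not in the basis column), so its value in the current BFS is 0.

0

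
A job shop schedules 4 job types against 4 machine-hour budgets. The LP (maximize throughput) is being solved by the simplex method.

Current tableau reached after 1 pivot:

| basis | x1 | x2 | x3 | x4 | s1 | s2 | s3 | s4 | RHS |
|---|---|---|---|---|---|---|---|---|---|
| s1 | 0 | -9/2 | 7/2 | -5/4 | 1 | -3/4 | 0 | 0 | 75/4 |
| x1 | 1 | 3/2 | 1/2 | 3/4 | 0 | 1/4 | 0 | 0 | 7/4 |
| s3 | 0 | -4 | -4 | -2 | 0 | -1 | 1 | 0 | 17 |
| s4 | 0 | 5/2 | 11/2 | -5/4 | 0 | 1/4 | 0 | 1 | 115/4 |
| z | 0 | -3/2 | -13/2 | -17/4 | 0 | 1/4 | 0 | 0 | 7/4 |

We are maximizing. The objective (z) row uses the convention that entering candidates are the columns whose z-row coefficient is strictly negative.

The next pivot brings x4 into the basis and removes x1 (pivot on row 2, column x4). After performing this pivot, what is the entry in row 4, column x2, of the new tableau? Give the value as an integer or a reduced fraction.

Pivot element is row 2, column x4: 3/4.
Normalize row 2: new (row 2, x2) = (3/2)/(3/4) = 2.
row 4 ← row 4 − (-5/4)·(new row 2): 5/2 − (-5/4)·2 = 5.

5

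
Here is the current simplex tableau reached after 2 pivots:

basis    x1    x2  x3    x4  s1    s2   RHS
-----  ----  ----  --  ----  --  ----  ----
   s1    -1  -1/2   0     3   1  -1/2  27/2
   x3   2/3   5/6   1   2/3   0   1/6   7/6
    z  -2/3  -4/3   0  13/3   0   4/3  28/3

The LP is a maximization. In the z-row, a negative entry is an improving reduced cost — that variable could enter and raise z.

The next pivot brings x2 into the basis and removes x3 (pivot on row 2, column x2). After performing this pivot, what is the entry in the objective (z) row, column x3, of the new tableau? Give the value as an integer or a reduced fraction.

8/5

Pivot element is row 2, column x2: 5/6.
Normalize row 2: new (row 2, x3) = 1/(5/6) = 6/5.
z-row ← z-row − (-4/3)·(new row 2): 0 − (-4/3)·(6/5) = 8/5.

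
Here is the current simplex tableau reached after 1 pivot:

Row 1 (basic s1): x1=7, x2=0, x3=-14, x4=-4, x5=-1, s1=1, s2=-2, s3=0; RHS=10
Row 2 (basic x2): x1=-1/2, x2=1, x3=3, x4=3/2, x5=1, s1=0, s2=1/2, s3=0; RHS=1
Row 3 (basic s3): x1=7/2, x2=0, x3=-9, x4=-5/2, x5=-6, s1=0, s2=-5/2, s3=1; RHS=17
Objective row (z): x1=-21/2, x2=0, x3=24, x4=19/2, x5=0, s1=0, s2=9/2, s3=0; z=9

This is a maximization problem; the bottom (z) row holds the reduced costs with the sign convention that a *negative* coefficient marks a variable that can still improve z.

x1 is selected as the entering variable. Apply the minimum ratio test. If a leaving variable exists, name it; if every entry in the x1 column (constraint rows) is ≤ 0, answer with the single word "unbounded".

s1

Ratios: row 1 (s1): 10/7 = 10/7; row 2 (x2): entry -1/2 ≤ 0, skip; row 3 (s3): 17/(7/2) = 34/7.
Minimum ratio is in the s1 row, so s1 leaves.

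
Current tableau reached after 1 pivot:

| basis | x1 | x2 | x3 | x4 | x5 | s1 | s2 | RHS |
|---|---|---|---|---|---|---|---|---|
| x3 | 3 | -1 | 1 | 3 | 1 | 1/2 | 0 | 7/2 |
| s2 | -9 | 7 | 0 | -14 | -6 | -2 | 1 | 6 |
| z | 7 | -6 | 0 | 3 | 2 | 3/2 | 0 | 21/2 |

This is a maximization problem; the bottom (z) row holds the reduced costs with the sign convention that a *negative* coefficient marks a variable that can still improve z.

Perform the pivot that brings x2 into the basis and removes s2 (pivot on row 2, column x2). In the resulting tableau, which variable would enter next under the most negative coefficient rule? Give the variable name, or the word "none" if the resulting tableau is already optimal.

x4

Pivot element 7. New z-row = old z-row − (-6)·(row 2/7).
Updated z-row coefficients: x1: -5/7, x2: 0, x3: 0, x4: -9, x5: -22/7, s1: -3/14, s2: 6/7.
The most negative is -9 in column x4, so x4 would enter next.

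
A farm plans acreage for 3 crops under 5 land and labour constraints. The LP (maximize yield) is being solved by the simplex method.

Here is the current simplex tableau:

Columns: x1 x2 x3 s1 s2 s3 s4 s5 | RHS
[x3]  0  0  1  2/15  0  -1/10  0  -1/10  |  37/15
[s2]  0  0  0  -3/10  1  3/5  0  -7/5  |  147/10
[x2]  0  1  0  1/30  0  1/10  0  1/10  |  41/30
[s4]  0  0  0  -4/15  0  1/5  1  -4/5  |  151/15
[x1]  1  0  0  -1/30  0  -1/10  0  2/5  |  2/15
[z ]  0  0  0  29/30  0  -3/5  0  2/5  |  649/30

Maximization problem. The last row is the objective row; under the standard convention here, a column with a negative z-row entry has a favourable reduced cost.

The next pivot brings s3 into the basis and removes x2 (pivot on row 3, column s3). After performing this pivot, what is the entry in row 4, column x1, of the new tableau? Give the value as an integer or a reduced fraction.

0

Pivot element is row 3, column s3: 1/10.
Normalize row 3: new (row 3, x1) = 0/(1/10) = 0.
row 4 ← row 4 − (1/5)·(new row 3): 0 − (1/5)·0 = 0.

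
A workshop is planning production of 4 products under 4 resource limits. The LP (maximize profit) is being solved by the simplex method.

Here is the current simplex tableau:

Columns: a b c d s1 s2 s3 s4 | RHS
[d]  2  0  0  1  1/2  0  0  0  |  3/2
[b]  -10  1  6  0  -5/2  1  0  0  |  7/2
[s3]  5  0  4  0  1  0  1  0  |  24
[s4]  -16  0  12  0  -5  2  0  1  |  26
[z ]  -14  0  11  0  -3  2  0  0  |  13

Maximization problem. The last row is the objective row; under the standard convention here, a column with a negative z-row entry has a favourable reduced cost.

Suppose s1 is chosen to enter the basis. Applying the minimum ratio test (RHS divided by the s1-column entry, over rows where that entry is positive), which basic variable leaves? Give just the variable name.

Ratios: row 1 (d): (3/2)/(1/2) = 3; row 2 (b): entry -5/2 ≤ 0, skip; row 3 (s3): 24/1 = 24; row 4 (s4): entry -5 ≤ 0, skip.
Minimum ratio 3 is in the d row, so d leaves.

d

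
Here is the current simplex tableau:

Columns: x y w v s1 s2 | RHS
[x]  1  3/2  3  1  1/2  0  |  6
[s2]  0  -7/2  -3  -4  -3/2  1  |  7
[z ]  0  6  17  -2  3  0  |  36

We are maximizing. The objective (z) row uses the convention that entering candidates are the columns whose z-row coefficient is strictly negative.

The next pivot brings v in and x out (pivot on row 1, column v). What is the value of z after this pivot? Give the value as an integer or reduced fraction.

Minimum ratio for v: 6/1 = 6.
z changes by −(z-row coeff of v)·ratio = −(-2)·6 = 12.
New z = 36 + 12 = 48.

48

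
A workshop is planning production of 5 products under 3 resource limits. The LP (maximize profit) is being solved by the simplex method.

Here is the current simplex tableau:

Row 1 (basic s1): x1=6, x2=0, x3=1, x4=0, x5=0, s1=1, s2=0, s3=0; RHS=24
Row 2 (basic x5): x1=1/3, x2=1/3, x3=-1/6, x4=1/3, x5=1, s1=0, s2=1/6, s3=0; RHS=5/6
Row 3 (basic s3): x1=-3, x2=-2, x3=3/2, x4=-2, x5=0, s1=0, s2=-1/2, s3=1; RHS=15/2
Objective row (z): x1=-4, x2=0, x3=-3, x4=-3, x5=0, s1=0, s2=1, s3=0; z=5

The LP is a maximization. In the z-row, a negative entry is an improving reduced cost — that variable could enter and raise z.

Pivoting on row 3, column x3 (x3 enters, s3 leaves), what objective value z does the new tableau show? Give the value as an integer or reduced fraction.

20

Minimum ratio for x3: (15/2)/(3/2) = 5.
z changes by −(z-row coeff of x3)·ratio = −(-3)·5 = 15.
New z = 5 + 15 = 20.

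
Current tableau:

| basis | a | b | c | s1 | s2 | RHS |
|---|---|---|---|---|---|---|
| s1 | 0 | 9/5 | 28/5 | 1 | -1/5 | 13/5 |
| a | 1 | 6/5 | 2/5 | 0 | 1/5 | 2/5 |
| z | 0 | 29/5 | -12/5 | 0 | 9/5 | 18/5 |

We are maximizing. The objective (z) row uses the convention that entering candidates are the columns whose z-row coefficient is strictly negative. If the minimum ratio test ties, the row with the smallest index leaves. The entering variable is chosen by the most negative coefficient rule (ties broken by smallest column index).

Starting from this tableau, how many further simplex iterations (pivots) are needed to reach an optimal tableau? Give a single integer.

1

pivot: c in, s1 out → z = 33/7
No improving column remains; optimal.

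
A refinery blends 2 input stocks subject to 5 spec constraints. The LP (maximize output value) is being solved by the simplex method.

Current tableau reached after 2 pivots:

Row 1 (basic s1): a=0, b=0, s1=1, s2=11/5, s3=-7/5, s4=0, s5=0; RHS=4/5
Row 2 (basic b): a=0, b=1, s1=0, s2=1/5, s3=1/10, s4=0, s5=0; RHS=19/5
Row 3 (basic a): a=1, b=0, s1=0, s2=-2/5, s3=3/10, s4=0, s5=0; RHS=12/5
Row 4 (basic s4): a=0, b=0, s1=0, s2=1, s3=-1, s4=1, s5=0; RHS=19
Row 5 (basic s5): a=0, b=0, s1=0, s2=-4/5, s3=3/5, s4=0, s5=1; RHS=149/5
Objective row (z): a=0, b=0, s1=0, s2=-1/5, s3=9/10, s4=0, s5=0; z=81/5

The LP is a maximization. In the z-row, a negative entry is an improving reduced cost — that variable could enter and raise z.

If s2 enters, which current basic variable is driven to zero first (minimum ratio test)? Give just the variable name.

s1

Ratios: row 1 (s1): (4/5)/(11/5) = 4/11; row 2 (b): (19/5)/(1/5) = 19; row 3 (a): entry -2/5 ≤ 0, skip; row 4 (s4): 19/1 = 19; row 5 (s5): entry -4/5 ≤ 0, skip.
Minimum ratio 4/11 is in the s1 row, so s1 leaves.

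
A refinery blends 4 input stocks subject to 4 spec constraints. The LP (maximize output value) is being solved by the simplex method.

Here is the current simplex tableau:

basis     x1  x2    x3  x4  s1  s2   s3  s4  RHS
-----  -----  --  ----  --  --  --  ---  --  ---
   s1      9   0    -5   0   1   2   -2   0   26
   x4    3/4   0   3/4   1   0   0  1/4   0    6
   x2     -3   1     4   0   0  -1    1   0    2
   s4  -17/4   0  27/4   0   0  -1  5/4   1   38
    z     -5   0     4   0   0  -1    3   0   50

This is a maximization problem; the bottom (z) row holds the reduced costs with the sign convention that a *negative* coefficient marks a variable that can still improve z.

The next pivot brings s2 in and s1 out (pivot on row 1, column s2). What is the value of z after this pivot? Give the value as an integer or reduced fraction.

63

Minimum ratio for s2: 26/2 = 13.
z changes by −(z-row coeff of s2)·ratio = −(-1)·13 = 13.
New z = 50 + 13 = 63.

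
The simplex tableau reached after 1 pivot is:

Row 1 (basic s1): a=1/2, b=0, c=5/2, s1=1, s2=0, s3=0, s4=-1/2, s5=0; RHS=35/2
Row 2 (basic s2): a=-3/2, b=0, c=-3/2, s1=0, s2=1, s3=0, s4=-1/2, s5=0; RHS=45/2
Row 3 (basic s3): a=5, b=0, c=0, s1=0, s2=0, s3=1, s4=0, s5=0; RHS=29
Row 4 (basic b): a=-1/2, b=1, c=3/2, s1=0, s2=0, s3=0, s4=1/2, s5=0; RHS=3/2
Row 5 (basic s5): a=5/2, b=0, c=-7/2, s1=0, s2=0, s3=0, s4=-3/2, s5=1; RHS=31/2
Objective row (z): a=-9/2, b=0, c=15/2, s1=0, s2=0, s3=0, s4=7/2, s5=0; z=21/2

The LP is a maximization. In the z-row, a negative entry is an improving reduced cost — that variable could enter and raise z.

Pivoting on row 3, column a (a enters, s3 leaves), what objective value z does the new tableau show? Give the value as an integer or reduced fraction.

183/5

Minimum ratio for a: 29/5 = 29/5.
z changes by −(z-row coeff of a)·ratio = −(-9/2)·(29/5) = 261/10.
New z = 21/2 + (261/10) = 183/5.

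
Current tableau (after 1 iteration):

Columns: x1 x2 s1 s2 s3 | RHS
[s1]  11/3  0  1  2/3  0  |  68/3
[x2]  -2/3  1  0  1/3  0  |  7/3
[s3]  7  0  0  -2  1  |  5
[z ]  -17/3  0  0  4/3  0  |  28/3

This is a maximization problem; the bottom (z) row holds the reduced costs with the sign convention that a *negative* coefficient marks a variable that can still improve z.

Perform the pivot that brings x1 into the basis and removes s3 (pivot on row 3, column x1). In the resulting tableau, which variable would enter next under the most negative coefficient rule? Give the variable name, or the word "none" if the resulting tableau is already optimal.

s2

Pivot element 7. New z-row = old z-row − (-17/3)·(row 3/7).
Updated z-row coefficients: x1: 0, x2: 0, s1: 0, s2: -2/7, s3: 17/21.
The most negative is -2/7 in column s2, so s2 would enter next.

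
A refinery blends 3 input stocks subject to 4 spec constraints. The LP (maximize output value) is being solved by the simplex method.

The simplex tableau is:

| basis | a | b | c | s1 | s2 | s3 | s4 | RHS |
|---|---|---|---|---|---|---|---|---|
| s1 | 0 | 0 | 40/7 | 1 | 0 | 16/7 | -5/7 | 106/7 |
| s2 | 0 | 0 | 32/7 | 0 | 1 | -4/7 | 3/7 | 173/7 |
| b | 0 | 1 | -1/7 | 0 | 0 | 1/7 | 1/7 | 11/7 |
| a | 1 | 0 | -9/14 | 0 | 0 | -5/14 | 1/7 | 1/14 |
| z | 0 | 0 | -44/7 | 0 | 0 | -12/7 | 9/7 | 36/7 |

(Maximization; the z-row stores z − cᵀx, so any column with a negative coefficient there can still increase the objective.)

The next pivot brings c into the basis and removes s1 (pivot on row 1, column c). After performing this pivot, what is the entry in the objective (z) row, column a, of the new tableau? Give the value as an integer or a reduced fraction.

0

Pivot element is row 1, column c: 40/7.
Normalize row 1: new (row 1, a) = 0/(40/7) = 0.
z-row ← z-row − (-44/7)·(new row 1): 0 − (-44/7)·0 = 0.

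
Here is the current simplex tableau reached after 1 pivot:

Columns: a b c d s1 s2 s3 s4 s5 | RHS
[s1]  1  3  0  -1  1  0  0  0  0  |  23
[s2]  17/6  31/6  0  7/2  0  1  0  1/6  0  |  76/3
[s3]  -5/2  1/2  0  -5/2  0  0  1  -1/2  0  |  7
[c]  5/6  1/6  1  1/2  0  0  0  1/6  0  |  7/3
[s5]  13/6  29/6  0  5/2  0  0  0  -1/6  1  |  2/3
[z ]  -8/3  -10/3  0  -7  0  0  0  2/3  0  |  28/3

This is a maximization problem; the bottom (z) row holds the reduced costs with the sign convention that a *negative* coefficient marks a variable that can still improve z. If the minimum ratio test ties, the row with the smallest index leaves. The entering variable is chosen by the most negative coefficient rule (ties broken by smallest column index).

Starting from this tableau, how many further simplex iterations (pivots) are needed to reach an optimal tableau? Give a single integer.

pivot: d in, s5 out → z = 56/5
No improving column remains; optimal.

1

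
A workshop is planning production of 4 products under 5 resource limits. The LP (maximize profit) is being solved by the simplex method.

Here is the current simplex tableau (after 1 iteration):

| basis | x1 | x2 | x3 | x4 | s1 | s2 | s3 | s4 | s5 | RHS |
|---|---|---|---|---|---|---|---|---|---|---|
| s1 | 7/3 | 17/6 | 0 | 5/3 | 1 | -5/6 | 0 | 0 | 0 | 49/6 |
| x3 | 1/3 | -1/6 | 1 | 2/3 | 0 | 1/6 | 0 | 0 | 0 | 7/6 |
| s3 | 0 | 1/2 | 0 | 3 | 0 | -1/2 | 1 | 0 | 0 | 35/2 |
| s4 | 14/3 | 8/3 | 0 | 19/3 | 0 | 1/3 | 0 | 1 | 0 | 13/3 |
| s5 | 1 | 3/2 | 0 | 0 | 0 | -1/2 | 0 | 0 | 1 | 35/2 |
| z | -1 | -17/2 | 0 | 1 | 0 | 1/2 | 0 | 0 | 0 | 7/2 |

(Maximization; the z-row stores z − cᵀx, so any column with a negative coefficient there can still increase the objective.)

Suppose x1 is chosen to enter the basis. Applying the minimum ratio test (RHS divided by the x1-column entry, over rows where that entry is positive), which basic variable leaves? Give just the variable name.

s4

Ratios: row 1 (s1): (49/6)/(7/3) = 7/2; row 2 (x3): (7/6)/(1/3) = 7/2; row 3 (s3): entry 0 ≤ 0, skip; row 4 (s4): (13/3)/(14/3) = 13/14; row 5 (s5): (35/2)/1 = 35/2.
Minimum ratio 13/14 is in the s4 row, so s4 leaves.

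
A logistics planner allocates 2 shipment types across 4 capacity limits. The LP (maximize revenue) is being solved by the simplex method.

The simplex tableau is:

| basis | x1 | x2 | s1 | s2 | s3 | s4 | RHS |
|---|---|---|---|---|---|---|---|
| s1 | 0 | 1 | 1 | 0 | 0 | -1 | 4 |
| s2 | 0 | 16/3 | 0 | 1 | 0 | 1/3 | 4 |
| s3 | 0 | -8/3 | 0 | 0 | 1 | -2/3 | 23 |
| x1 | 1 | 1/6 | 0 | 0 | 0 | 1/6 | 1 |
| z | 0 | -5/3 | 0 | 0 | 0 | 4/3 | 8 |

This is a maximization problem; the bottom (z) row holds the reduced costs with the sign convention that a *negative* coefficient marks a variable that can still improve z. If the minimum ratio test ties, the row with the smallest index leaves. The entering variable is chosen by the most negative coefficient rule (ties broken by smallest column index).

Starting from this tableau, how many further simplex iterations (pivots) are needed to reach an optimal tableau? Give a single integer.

1

pivot: x2 in, s2 out → z = 37/4
No improving column remains; optimal.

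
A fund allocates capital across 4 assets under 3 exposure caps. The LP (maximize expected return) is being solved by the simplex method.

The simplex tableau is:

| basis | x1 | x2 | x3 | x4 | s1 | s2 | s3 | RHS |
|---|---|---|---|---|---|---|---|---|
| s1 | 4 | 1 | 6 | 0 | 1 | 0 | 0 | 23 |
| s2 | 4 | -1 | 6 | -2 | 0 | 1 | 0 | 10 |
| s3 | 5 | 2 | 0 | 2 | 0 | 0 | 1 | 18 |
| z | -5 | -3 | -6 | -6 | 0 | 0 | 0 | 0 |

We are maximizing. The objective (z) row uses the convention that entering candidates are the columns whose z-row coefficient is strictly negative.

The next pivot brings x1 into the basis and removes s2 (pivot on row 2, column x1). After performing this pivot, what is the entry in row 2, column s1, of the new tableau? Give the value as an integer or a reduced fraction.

Pivot element is row 2, column x1: 4.
Normalize row 2: new (row 2, s1) = 0/4 = 0.
Row 2 is the pivot row, so the entry is 0.

0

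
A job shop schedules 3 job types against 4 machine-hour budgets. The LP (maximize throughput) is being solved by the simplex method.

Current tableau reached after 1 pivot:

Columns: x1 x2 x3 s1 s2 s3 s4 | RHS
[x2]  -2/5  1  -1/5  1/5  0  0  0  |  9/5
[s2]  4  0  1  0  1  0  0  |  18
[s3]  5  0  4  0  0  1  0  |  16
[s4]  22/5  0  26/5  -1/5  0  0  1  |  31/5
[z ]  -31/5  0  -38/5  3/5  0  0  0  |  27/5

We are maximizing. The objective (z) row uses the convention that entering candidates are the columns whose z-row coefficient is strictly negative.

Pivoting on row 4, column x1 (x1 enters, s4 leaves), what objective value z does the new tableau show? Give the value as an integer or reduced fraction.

311/22

Minimum ratio for x1: (31/5)/(22/5) = 31/22.
z changes by −(z-row coeff of x1)·ratio = −(-31/5)·(31/22) = 961/110.
New z = 27/5 + (961/110) = 311/22.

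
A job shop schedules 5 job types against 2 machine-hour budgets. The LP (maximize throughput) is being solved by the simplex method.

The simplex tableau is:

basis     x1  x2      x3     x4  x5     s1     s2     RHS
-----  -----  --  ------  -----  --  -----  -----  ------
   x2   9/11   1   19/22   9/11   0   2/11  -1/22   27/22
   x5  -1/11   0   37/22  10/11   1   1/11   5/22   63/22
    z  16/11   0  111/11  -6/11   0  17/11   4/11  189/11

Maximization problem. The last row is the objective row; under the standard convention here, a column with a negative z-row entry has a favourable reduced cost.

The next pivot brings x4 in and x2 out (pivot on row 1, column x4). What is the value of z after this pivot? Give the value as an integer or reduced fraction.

18

Minimum ratio for x4: (27/22)/(9/11) = 3/2.
z changes by −(z-row coeff of x4)·ratio = −(-6/11)·(3/2) = 9/11.
New z = 189/11 + (9/11) = 18.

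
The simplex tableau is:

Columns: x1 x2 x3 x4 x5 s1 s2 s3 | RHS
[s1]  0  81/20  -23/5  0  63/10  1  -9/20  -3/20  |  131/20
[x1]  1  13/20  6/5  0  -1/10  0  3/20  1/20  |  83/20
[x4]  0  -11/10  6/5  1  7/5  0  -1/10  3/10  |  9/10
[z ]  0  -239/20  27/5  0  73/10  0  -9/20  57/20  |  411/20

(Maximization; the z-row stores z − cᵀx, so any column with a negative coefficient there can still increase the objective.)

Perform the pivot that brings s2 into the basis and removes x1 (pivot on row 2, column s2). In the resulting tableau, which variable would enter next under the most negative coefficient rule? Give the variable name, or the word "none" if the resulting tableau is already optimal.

Pivot element 3/20. New z-row = old z-row − (-9/20)·(row 2/(3/20)).
Updated z-row coefficients: x1: 3, x2: -10, x3: 9, x4: 0, x5: 7, s1: 0, s2: 0, s3: 3.
The most negative is -10 in column x2, so x2 would enter next.

x2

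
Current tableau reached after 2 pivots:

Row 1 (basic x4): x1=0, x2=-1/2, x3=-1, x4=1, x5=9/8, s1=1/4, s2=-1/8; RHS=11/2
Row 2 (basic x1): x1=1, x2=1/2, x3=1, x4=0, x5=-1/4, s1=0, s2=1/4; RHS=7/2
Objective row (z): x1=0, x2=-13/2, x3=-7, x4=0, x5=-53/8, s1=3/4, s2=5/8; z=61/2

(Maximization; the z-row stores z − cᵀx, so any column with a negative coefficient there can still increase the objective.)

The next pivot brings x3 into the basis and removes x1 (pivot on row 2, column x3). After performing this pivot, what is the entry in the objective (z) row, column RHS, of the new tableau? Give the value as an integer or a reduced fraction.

55

Pivot element is row 2, column x3: 1.
Normalize row 2: new (row 2, RHS) = (7/2)/1 = 7/2.
z-row ← z-row − (-7)·(new row 2): 61/2 − (-7)·(7/2) = 55.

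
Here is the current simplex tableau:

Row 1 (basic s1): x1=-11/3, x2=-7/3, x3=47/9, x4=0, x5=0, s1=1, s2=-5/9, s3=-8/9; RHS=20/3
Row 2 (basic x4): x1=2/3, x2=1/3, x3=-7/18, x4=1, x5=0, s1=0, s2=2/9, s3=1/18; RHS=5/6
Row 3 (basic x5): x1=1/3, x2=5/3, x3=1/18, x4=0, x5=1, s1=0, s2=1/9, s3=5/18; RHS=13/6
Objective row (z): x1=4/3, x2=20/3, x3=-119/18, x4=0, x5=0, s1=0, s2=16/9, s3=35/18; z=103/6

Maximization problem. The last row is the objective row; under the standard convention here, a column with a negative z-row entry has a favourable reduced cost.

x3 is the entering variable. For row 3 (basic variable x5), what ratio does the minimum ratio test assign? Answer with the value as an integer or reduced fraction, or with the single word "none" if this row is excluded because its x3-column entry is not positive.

39

Ratio = RHS / (x3 entry) = (13/6) / (1/18) = 39.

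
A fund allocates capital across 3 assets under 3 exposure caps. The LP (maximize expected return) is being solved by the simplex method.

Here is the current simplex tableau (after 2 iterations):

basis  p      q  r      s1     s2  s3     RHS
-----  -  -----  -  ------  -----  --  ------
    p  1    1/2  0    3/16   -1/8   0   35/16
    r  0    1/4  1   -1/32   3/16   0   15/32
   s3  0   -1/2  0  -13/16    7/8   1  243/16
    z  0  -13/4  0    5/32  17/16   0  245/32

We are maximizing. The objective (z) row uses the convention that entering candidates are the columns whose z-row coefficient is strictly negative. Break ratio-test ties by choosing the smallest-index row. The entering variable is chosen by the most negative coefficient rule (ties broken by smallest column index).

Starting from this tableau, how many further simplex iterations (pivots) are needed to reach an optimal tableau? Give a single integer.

2

pivot: q in, r out → z = 55/4
pivot: s1 in, p out → z = 15
No improving column remains; optimal.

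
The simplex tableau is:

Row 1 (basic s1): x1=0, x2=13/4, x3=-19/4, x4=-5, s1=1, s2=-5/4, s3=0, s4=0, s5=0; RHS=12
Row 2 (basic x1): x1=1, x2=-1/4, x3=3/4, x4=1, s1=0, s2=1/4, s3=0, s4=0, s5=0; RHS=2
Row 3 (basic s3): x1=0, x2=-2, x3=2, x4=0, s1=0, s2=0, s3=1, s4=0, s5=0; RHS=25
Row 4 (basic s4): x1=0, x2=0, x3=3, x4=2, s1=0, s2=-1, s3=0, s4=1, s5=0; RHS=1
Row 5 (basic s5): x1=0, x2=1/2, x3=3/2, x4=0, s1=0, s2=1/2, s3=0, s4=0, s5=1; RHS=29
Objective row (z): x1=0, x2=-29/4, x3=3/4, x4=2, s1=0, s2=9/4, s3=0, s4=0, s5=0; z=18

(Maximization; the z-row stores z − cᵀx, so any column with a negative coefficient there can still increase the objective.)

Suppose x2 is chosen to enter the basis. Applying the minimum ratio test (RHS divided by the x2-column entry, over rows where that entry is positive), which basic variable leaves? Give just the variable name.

Ratios: row 1 (s1): 12/(13/4) = 48/13; row 2 (x1): entry -1/4 ≤ 0, skip; row 3 (s3): entry -2 ≤ 0, skip; row 4 (s4): entry 0 ≤ 0, skip; row 5 (s5): 29/(1/2) = 58.
Minimum ratio 48/13 is in the s1 row, so s1 leaves.

s1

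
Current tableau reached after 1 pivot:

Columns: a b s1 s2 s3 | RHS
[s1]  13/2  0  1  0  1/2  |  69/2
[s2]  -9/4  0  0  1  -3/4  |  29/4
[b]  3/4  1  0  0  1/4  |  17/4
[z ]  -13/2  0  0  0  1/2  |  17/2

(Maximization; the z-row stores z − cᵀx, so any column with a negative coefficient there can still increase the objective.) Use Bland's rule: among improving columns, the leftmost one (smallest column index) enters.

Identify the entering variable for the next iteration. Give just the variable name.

a

Objective-row coefficients: a: -13/2, b: 0, s1: 0, s2: 0, s3: 1/2.
Improving columns: a. Bland's rule picks the smallest column index → a.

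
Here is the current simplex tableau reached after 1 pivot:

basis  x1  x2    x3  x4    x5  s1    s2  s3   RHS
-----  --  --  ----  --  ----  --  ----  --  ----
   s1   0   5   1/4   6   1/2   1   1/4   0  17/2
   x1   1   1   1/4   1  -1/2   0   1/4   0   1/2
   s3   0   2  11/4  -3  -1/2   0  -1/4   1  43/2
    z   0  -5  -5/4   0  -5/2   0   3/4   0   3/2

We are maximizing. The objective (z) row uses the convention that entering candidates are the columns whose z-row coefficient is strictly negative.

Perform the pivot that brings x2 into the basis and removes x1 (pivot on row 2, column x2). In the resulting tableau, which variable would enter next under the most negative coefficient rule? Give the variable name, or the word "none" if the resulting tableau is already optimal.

x5

Pivot element 1. New z-row = old z-row − (-5)·(row 2/1).
Updated z-row coefficients: x1: 5, x2: 0, x3: 0, x4: 5, x5: -5, s1: 0, s2: 2, s3: 0.
The most negative is -5 in column x5, so x5 would enter next.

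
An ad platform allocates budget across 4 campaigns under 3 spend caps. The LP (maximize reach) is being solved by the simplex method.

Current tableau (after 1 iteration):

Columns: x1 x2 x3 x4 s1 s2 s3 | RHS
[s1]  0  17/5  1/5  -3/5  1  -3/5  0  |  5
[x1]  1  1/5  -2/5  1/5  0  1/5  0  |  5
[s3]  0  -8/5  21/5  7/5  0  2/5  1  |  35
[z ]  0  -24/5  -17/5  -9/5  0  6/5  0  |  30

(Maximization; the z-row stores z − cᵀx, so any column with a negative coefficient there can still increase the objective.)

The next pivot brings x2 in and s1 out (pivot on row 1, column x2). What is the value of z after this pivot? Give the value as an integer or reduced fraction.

Minimum ratio for x2: 5/(17/5) = 25/17.
z changes by −(z-row coeff of x2)·ratio = −(-24/5)·(25/17) = 120/17.
New z = 30 + (120/17) = 630/17.

630/17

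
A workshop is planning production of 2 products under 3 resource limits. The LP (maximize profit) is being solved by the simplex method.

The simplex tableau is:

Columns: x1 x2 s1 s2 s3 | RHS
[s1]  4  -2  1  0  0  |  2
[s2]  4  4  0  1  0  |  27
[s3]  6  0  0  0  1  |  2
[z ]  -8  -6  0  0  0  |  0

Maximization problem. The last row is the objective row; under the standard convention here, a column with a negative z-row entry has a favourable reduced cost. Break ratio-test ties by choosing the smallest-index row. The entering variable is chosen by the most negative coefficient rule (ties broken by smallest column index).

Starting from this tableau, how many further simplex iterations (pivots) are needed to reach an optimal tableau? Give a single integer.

2

pivot: x1 in, s3 out → z = 8/3
pivot: x2 in, s2 out → z = 247/6
No improving column remains; optimal.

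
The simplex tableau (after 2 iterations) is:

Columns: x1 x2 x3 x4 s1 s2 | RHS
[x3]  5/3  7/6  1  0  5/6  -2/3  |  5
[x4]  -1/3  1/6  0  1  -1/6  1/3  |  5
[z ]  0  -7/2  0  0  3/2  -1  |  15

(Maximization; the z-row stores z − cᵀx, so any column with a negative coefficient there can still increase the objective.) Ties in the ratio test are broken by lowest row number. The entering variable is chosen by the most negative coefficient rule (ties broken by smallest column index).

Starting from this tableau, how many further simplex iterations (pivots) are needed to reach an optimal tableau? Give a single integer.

pivot: x2 in, x3 out → z = 30
pivot: s2 in, x4 out → z = 60
No improving column remains; optimal.

2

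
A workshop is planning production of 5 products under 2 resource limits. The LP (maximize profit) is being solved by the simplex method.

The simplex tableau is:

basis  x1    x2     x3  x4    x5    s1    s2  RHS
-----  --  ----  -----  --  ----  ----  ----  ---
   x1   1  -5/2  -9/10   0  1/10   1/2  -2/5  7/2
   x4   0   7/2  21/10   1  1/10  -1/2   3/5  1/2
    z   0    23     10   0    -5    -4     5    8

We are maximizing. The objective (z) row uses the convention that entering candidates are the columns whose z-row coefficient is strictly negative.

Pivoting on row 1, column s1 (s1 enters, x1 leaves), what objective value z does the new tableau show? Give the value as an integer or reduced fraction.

Minimum ratio for s1: (7/2)/(1/2) = 7.
z changes by −(z-row coeff of s1)·ratio = −(-4)·7 = 28.
New z = 8 + 28 = 36.

36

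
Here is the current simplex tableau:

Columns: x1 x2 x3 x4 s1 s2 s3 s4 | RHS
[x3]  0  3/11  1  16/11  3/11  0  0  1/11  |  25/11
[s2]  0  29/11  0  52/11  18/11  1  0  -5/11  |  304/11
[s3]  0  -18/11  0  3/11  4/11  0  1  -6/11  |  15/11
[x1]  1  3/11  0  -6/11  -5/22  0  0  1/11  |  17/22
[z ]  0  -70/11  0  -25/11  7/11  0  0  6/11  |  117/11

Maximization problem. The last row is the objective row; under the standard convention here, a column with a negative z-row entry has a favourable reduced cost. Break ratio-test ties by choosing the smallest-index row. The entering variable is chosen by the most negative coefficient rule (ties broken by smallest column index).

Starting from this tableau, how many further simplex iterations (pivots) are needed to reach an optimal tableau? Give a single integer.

pivot: x2 in, x1 out → z = 86/3
pivot: x4 in, x3 out → z = 479/12
pivot: s1 in, x4 out → z = 128/3
No improving column remains; optimal.

3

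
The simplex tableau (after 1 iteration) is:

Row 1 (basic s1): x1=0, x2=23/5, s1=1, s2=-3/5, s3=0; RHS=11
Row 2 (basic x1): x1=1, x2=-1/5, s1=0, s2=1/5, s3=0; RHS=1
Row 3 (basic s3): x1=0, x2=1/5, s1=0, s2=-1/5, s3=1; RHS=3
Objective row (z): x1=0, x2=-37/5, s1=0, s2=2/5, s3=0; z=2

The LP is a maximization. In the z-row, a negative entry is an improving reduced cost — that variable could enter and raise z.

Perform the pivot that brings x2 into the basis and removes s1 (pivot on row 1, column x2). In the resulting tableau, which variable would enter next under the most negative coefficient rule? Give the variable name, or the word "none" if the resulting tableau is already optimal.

s2

Pivot element 23/5. New z-row = old z-row − (-37/5)·(row 1/(23/5)).
Updated z-row coefficients: x1: 0, x2: 0, s1: 37/23, s2: -13/23, s3: 0.
The most negative is -13/23 in column s2, so s2 would enter next.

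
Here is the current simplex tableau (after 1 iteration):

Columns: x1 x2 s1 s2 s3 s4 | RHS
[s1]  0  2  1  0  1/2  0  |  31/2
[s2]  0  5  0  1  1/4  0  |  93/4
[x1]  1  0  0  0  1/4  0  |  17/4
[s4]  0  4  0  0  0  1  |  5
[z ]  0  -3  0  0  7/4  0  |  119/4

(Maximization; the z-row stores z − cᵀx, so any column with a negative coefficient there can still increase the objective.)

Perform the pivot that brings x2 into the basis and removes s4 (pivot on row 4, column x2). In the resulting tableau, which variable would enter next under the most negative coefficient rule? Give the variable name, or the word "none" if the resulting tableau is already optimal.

none

Pivot element 4. New z-row = old z-row − (-3)·(row 4/4).
Updated z-row coefficients: x1: 0, x2: 0, s1: 0, s2: 0, s3: 7/4, s4: 3/4.
No coefficient is strictly negative; the tableau after this pivot is optimal.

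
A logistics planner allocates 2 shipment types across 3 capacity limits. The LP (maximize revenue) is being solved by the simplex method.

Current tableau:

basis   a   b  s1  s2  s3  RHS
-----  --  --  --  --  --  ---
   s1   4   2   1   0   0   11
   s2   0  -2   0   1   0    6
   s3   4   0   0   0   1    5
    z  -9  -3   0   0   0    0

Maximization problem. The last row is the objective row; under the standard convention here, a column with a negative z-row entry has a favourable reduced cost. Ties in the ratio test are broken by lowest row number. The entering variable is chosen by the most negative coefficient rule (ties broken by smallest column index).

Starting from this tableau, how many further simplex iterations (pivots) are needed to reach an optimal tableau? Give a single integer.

2

pivot: a in, s3 out → z = 45/4
pivot: b in, s1 out → z = 81/4
No improving column remains; optimal.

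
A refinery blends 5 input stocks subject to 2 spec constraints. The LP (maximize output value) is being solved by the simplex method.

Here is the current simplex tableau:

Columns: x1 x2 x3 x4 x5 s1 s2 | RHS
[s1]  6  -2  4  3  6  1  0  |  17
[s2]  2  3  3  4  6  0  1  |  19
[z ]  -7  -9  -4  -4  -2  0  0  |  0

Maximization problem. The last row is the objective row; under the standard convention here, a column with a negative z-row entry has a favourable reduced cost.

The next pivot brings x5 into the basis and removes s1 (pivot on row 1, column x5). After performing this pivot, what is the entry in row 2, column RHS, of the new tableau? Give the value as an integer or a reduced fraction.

Pivot element is row 1, column x5: 6.
Normalize row 1: new (row 1, RHS) = 17/6 = 17/6.
row 2 ← row 2 − 6·(new row 1): 19 − 6·(17/6) = 2.

2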